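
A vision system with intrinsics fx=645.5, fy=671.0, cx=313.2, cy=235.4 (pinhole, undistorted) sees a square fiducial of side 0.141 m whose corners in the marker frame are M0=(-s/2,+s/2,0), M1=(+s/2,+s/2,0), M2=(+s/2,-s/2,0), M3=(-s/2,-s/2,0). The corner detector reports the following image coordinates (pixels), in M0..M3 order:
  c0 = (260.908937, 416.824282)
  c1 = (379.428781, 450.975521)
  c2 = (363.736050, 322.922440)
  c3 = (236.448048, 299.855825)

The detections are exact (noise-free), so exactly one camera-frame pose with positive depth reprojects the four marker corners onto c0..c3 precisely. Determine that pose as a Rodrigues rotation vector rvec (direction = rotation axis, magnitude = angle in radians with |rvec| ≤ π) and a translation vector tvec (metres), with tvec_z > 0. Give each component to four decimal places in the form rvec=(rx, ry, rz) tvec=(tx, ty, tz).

Intrinsics K: fx=645.5, fy=671.0, cx=313.2, cy=235.4
Marker side s = 0.141 m; corners in marker frame (Z=0):
  M0 = (-0.0705, +0.0705, 0)
  M1 = (+0.0705, +0.0705, 0)
  M2 = (+0.0705, -0.0705, 0)
  M3 = (-0.0705, -0.0705, 0)
Detected image corners:
  c0 = (260.908937, 416.824282) px
  c1 = (379.428781, 450.975521) px
  c2 = (363.736050, 322.922440) px
  c3 = (236.448048, 299.855825) px
Planar DLT: solve 8×8 A·h = b for H (H[2,2]=1):
  H  [+625.26918 +341.05796 +307.15736]
  H  [-89.72302 +1103.31648 +374.59016]
  H  [-0.78998 +0.63502 +1.00000]
B = K⁻¹H; ‖b₁‖=1.572402, ‖b₂‖=1.572402; λ = 2/(‖b₁‖+‖b₂‖) = 0.635970, sign → tz>0 ⇒ λ=+0.635970
r₁ = λ·B[:,0] = (+0.85981,+0.09121,-0.50241); r₂ = λ·B[:,1] = (+0.14007,+0.90404,+0.40385)
r₃ = r₁×r₂ = (+0.49103,-0.41761,+0.76452); SVD([r₁ r₂ r₃]) → R = UVᵀ:
  R  [+0.85981 +0.14007 +0.49103]
  R  [+0.09121 +0.90404 -0.41761]
  R  [-0.50241 +0.40385 +0.76452]
t = (-0.00595, +0.13192, +0.63597) m
tr R = 2.528367; θ = arccos((tr R − 1)/2) = 0.701022 rad = 40.166°
axis k = ((R−Rᵀ)₃₂, (R−Rᵀ)₁₃, (R−Rᵀ)₂₁) / (2 sinθ) = (+0.636790, +0.770107, -0.037874)
rvec = θ·k = (+0.446403, +0.539862, -0.026550)

rvec=(0.4464, 0.5399, -0.0266) tvec=(-0.0060, 0.1319, 0.6360)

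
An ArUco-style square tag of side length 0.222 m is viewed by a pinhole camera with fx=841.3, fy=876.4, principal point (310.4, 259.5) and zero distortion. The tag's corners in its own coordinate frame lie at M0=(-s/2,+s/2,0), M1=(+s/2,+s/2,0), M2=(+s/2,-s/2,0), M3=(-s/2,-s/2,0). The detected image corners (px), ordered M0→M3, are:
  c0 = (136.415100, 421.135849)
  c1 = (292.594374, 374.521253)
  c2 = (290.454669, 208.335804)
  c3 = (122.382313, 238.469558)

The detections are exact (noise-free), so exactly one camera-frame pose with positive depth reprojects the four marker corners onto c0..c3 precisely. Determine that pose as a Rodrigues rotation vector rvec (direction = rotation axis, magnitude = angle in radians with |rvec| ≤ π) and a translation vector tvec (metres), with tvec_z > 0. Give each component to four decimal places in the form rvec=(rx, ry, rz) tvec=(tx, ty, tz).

Intrinsics K: fx=841.3, fy=876.4, cx=310.4, cy=259.5
Marker side s = 0.222 m; corners in marker frame (Z=0):
  M0 = (-0.1110, +0.1110, 0)
  M1 = (+0.1110, +0.1110, 0)
  M2 = (+0.1110, -0.1110, 0)
  M3 = (-0.1110, -0.1110, 0)
Detected image corners:
  c0 = (136.415100, 421.135849) px
  c1 = (292.594374, 374.521253) px
  c2 = (290.454669, 208.335804) px
  c3 = (122.382313, 238.469558) px
Planar DLT: solve 8×8 A·h = b for H (H[2,2]=1):
  H  [+833.12407 +99.32938 +215.03400]
  H  [-21.01370 +878.67406 +312.52670]
  H  [+0.49290 +0.30585 +1.00000]
B = K⁻¹H; ‖b₁‖=0.961965, ‖b₂‖=0.961965; λ = 2/(‖b₁‖+‖b₂‖) = 1.039539, sign → tz>0 ⇒ λ=+1.039539
r₁ = λ·B[:,0] = (+0.84039,-0.17664,+0.51239); r₂ = λ·B[:,1] = (+0.00543,+0.94809,+0.31795)
r₃ = r₁×r₂ = (-0.54196,-0.26442,+0.79773); SVD([r₁ r₂ r₃]) → R = UVᵀ:
  R  [+0.84039 +0.00543 -0.54196]
  R  [-0.17664 +0.94809 -0.26442]
  R  [+0.51239 +0.31795 +0.79773]
t = (-0.11784, +0.06290, +1.03954) m
tr R = 2.586207; θ = arccos((tr R − 1)/2) = 0.654909 rad = 37.524°
axis k = ((R−Rᵀ)₃₂, (R−Rᵀ)₁₃, (R−Rᵀ)₂₁) / (2 sinθ) = (+0.478063, -0.865515, -0.149462)
rvec = θ·k = (+0.313088, -0.566834, -0.097884)

rvec=(0.3131, -0.5668, -0.0979) tvec=(-0.1178, 0.0629, 1.0395)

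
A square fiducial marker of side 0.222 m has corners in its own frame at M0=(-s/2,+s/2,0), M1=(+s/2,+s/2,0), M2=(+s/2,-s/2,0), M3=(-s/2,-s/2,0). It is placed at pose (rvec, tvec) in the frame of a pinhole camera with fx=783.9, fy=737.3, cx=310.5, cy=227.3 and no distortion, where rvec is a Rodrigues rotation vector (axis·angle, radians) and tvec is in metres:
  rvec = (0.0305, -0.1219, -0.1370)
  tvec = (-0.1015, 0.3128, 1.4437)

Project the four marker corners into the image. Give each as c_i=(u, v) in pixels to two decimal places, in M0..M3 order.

c0=(203.56, 452.40) c1=(322.60, 432.86) c2=(306.57, 322.50) c3=(186.53, 340.11)

Intrinsics K: fx=783.9, fy=737.3, cx=310.5, cy=227.3
Marker side s = 0.222 m; corners in marker frame (Z=0):
  M0 = (-0.1110, +0.1110, 0)
  M1 = (+0.1110, +0.1110, 0)
  M2 = (+0.1110, -0.1110, 0)
  M3 = (-0.1110, -0.1110, 0)
rvec = (0.0305, -0.1219, -0.1370), |rvec| = θ = 0.18590 rad = 10.651°
Rodrigues: sinθ=0.18483, 1−cosθ=0.01723; R = I + sinθ·[k]× + (1−cosθ)·[k]×²:
    [+0.98323 +0.13436 -0.12328]
    [-0.13807 +0.99018 -0.02200]
    [+0.11912 +0.03865 +0.99213]
t = (-0.1015, 0.3128, 1.4437) m
M0: Pc = R·M0+t = (-0.19573, +0.43804, +1.43477); u = 783.9·(-0.19573)/1.43477 + 310.5 = 203.5636, v = 737.3·(+0.43804)/1.43477 + 227.3 = 452.3979
M1: Pc = R·M1+t = (+0.02255, +0.40738, +1.46121); u = 783.9·(+0.02255)/1.46121 + 310.5 = 322.5990, v = 737.3·(+0.40738)/1.46121 + 227.3 = 432.8585
M2: Pc = R·M2+t = (-0.00727, +0.18756, +1.45263); u = 783.9·(-0.00727)/1.45263 + 310.5 = 306.5742, v = 737.3·(+0.18756)/1.45263 + 227.3 = 322.5007
M3: Pc = R·M3+t = (-0.22555, +0.21822, +1.42619); u = 783.9·(-0.22555)/1.42619 + 310.5 = 186.5256, v = 737.3·(+0.21822)/1.42619 + 227.3 = 340.1114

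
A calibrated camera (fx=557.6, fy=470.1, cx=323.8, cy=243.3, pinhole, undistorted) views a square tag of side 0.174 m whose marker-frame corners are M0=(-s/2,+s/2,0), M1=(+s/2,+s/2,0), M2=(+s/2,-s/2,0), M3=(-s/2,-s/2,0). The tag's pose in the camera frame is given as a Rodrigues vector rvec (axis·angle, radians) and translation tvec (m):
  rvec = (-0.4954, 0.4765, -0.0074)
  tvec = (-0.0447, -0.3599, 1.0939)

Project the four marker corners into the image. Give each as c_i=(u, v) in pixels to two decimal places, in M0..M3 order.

c0=(256.67, 125.91) c1=(336.71, 107.42) c2=(345.21, 51.48) c3=(270.07, 72.35)

Intrinsics K: fx=557.6, fy=470.1, cx=323.8, cy=243.3
Marker side s = 0.174 m; corners in marker frame (Z=0):
  M0 = (-0.0870, +0.0870, 0)
  M1 = (+0.0870, +0.0870, 0)
  M2 = (+0.0870, -0.0870, 0)
  M3 = (-0.0870, -0.0870, 0)
rvec = (-0.4954, 0.4765, -0.0074), |rvec| = θ = 0.68741 rad = 39.386°
Rodrigues: sinθ=0.63454, 1−cosθ=0.22711; R = I + sinθ·[k]× + (1−cosθ)·[k]×²:
    [+0.89085 -0.10662 +0.44161]
    [-0.12028 +0.88202 +0.45560]
    [-0.43809 -0.45899 +0.77292]
t = (-0.0447, -0.3599, 1.0939) m
M0: Pc = R·M0+t = (-0.13148, -0.27270, +1.09208); u = 557.6·(-0.13148)/1.09208 + 323.8 = 256.6683, v = 470.1·(-0.27270)/1.09208 + 243.3 = 125.9131
M1: Pc = R·M1+t = (+0.02353, -0.29363, +1.01585); u = 557.6·(+0.02353)/1.01585 + 323.8 = 336.7142, v = 470.1·(-0.29363)/1.01585 + 243.3 = 107.4192
M2: Pc = R·M2+t = (+0.04208, -0.44710, +1.09572); u = 557.6·(+0.04208)/1.09572 + 323.8 = 345.2141, v = 470.1·(-0.44710)/1.09572 + 243.3 = 51.4789
M3: Pc = R·M3+t = (-0.11293, -0.42617, +1.17195); u = 557.6·(-0.11293)/1.17195 + 323.8 = 270.0702, v = 470.1·(-0.42617)/1.17195 + 243.3 = 72.3510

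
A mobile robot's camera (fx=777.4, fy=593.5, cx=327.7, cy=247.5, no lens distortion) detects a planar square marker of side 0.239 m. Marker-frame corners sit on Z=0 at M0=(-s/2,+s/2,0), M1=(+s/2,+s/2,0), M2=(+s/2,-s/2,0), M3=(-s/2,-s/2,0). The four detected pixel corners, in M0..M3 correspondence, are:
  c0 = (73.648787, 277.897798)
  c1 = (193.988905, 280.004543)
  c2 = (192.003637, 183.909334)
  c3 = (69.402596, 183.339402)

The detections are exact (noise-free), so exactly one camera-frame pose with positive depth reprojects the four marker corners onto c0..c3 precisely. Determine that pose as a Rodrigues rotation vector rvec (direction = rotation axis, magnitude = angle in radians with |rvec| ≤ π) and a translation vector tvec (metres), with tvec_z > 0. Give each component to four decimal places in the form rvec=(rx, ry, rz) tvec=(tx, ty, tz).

rvec=(0.1180, 0.1027, 0.0108) tvec=(-0.3736, -0.0394, 1.4825)

Intrinsics K: fx=777.4, fy=593.5, cx=327.7, cy=247.5
Marker side s = 0.239 m; corners in marker frame (Z=0):
  M0 = (-0.1195, +0.1195, 0)
  M1 = (+0.1195, +0.1195, 0)
  M2 = (+0.1195, -0.1195, 0)
  M3 = (-0.1195, -0.1195, 0)
Detected image corners:
  c0 = (73.648787, 277.897798) px
  c1 = (193.988905, 280.004543) px
  c2 = (192.003637, 183.909334) px
  c3 = (69.402596, 183.339402) px
Planar DLT: solve 8×8 A·h = b for H (H[2,2]=1):
  H  [+499.13067 +23.60818 +131.77812]
  H  [-10.22955 +417.24969 +231.73588]
  H  [-0.06857 +0.07964 +1.00000]
B = K⁻¹H; ‖b₁‖=0.674547, ‖b₂‖=0.674547; λ = 2/(‖b₁‖+‖b₂‖) = 1.482476, sign → tz>0 ⇒ λ=+1.482476
r₁ = λ·B[:,0] = (+0.99468,+0.01684,-0.10166); r₂ = λ·B[:,1] = (-0.00475,+0.99300,+0.11806)
r₃ = r₁×r₂ = (+0.10293,-0.11695,+0.98779); SVD([r₁ r₂ r₃]) → R = UVᵀ:
  R  [+0.99468 -0.00475 +0.10293]
  R  [+0.01684 +0.99300 -0.11695]
  R  [-0.10166 +0.11806 +0.98779]
t = (-0.37362, -0.03938, +1.48248) m
tr R = 2.975461; θ = arccos((tr R − 1)/2) = 0.156809 rad = 8.984°
axis k = ((R−Rᵀ)₃₂, (R−Rᵀ)₁₃, (R−Rᵀ)₂₁) / (2 sinθ) = (+0.752432, +0.655034, +0.069115)
rvec = θ·k = (+0.117988, +0.102715, +0.010838)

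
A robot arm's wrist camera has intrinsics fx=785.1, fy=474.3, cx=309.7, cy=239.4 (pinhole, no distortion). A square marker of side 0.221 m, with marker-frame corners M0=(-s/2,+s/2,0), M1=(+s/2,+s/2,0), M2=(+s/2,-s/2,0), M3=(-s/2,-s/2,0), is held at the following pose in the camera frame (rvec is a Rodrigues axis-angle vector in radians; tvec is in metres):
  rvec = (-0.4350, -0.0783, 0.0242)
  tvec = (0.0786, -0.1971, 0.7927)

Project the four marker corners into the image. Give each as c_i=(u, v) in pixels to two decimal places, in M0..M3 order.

c0=(275.38, 174.29) c1=(505.48, 181.22) c2=(485.30, 75.44) c3=(280.62, 67.30)

Intrinsics K: fx=785.1, fy=474.3, cx=309.7, cy=239.4
Marker side s = 0.221 m; corners in marker frame (Z=0):
  M0 = (-0.1105, +0.1105, 0)
  M1 = (+0.1105, +0.1105, 0)
  M2 = (+0.1105, -0.1105, 0)
  M3 = (-0.1105, -0.1105, 0)
rvec = (-0.4350, -0.0783, 0.0242), |rvec| = θ = 0.44265 rad = 25.362°
Rodrigues: sinθ=0.42834, 1−cosθ=0.09638; R = I + sinθ·[k]× + (1−cosθ)·[k]×²:
    [+0.99670 -0.00666 -0.08095]
    [+0.04017 +0.90663 +0.42000]
    [+0.07059 -0.42186 +0.90391]
t = (0.0786, -0.1971, 0.7927) m
M0: Pc = R·M0+t = (-0.03227, -0.10136, +0.73828); u = 785.1·(-0.03227)/0.73828 + 309.7 = 275.3824, v = 474.3·(-0.10136)/0.73828 + 239.4 = 174.2854
M1: Pc = R·M1+t = (+0.18800, -0.09248, +0.75388); u = 785.1·(+0.18800)/0.75388 + 309.7 = 505.4830, v = 474.3·(-0.09248)/0.75388 + 239.4 = 181.2182
M2: Pc = R·M2+t = (+0.18947, -0.29284, +0.84712); u = 785.1·(+0.18947)/0.84712 + 309.7 = 485.3003, v = 474.3·(-0.29284)/0.84712 + 239.4 = 75.4367
M3: Pc = R·M3+t = (-0.03080, -0.30172, +0.83152); u = 785.1·(-0.03080)/0.83152 + 309.7 = 280.6206, v = 474.3·(-0.30172)/0.83152 + 239.4 = 67.2965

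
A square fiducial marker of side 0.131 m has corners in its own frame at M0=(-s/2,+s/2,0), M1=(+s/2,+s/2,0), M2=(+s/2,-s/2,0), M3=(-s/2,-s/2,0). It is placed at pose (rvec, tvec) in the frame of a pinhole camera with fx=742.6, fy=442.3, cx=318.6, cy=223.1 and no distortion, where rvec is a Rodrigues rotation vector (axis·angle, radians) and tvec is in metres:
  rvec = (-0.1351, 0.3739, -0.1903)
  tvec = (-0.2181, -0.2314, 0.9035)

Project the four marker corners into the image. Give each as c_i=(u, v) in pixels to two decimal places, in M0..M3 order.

c0=(101.63, 148.72) c1=(192.38, 130.88) c2=(178.07, 69.87) c3=(90.12, 90.28)

Intrinsics K: fx=742.6, fy=442.3, cx=318.6, cy=223.1
Marker side s = 0.131 m; corners in marker frame (Z=0):
  M0 = (-0.0655, +0.0655, 0)
  M1 = (+0.0655, +0.0655, 0)
  M2 = (+0.0655, -0.0655, 0)
  M3 = (-0.0655, -0.0655, 0)
rvec = (-0.1351, 0.3739, -0.1903), |rvec| = θ = 0.44076 rad = 25.254°
Rodrigues: sinθ=0.42662, 1−cosθ=0.09557; R = I + sinθ·[k]× + (1−cosθ)·[k]×²:
    [+0.91341 +0.15935 +0.37456]
    [-0.20905 +0.97320 +0.09576]
    [-0.34926 -0.16577 +0.92224]
t = (-0.2181, -0.2314, 0.9035) m
M0: Pc = R·M0+t = (-0.26749, -0.15396, +0.91552); u = 742.6·(-0.26749)/0.91552 + 318.6 = 101.6314, v = 442.3·(-0.15396)/0.91552 + 223.1 = 148.7186
M1: Pc = R·M1+t = (-0.14783, -0.18135, +0.86977); u = 742.6·(-0.14783)/0.86977 + 318.6 = 192.3798, v = 442.3·(-0.18135)/0.86977 + 223.1 = 130.8796
M2: Pc = R·M2+t = (-0.16871, -0.30884, +0.89148); u = 742.6·(-0.16871)/0.89148 + 318.6 = 178.0661, v = 442.3·(-0.30884)/0.89148 + 223.1 = 69.8732
M3: Pc = R·M3+t = (-0.28837, -0.28145, +0.93723); u = 742.6·(-0.28837)/0.93723 + 318.6 = 90.1192, v = 442.3·(-0.28145)/0.93723 + 223.1 = 90.2770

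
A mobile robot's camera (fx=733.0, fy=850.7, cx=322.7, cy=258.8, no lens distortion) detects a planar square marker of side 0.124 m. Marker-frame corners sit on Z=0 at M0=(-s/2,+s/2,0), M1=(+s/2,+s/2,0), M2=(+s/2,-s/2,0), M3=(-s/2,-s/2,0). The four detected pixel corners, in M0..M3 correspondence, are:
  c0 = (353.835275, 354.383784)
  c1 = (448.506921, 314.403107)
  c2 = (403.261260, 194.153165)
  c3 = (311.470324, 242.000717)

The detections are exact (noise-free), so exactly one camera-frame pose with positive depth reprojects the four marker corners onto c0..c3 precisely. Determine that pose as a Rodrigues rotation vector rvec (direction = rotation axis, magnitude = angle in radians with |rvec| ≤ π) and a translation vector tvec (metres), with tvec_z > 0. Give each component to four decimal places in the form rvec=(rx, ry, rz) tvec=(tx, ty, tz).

rvec=(0.1015, 0.4610, -0.4036) tvec=(0.0624, 0.0178, 0.8317)

Intrinsics K: fx=733.0, fy=850.7, cx=322.7, cy=258.8
Marker side s = 0.124 m; corners in marker frame (Z=0):
  M0 = (-0.0620, +0.0620, 0)
  M1 = (+0.0620, +0.0620, 0)
  M2 = (+0.0620, -0.0620, 0)
  M3 = (-0.0620, -0.0620, 0)
Detected image corners:
  c0 = (353.835275, 354.383784) px
  c1 = (448.506921, 314.403107) px
  c2 = (403.261260, 194.153165) px
  c3 = (311.470324, 242.000717) px
Planar DLT: solve 8×8 A·h = b for H (H[2,2]=1):
  H  [+545.86762 +355.16199 +377.70681]
  H  [-504.17307 +938.63202 +276.99633]
  H  [-0.54316 +0.00602 +1.00000]
B = K⁻¹H; ‖b₁‖=1.202338, ‖b₂‖=1.202338; λ = 2/(‖b₁‖+‖b₂‖) = 0.831713, sign → tz>0 ⇒ λ=+0.831713
r₁ = λ·B[:,0] = (+0.81826,-0.35549,-0.45175); r₂ = λ·B[:,1] = (+0.40079,+0.91616,+0.00501)
r₃ = r₁×r₂ = (+0.41209,-0.18515,+0.89213); SVD([r₁ r₂ r₃]) → R = UVᵀ:
  R  [+0.81826 +0.40079 +0.41209]
  R  [-0.35549 +0.91616 -0.18515]
  R  [-0.45175 +0.00501 +0.89213]
t = (+0.06241, +0.01779, +0.83171) m
tr R = 2.626549; θ = arccos((tr R − 1)/2) = 0.621039 rad = 35.583°
axis k = ((R−Rᵀ)₃₂, (R−Rᵀ)₁₃, (R−Rᵀ)₂₁) / (2 sinθ) = (+0.163405, +0.742286, -0.649854)
rvec = θ·k = (+0.101481, +0.460988, -0.403585)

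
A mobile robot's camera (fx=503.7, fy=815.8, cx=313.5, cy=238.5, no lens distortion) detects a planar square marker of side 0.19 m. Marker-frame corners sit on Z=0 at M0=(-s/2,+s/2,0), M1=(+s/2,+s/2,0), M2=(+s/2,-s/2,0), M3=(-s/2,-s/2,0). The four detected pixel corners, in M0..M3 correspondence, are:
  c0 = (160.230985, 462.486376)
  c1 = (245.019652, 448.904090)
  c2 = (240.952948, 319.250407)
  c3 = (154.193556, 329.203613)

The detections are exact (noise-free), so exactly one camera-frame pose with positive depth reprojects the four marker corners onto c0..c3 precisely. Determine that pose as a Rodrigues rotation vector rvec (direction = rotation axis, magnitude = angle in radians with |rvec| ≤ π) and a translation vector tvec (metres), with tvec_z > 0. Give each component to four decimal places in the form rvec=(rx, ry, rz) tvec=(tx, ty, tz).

Intrinsics K: fx=503.7, fy=815.8, cx=313.5, cy=238.5
Marker side s = 0.19 m; corners in marker frame (Z=0):
  M0 = (-0.0950, +0.0950, 0)
  M1 = (+0.0950, +0.0950, 0)
  M2 = (+0.0950, -0.0950, 0)
  M3 = (-0.0950, -0.0950, 0)
Detected image corners:
  c0 = (160.230985, 462.486376) px
  c1 = (245.019652, 448.904090) px
  c2 = (240.952948, 319.250407) px
  c3 = (154.193556, 329.203613) px
Planar DLT: solve 8×8 A·h = b for H (H[2,2]=1):
  H  [+482.46076 +48.88012 +200.75881]
  H  [-1.47955 +735.38642 +390.57235]
  H  [+0.15529 +0.11178 +1.00000]
B = K⁻¹H; ‖b₁‖=0.876343, ‖b₂‖=0.876343; λ = 2/(‖b₁‖+‖b₂‖) = 1.141105, sign → tz>0 ⇒ λ=+1.141105
r₁ = λ·B[:,0] = (+0.98270,-0.05388,+0.17720); r₂ = λ·B[:,1] = (+0.03135,+0.99134,+0.12755)
r₃ = r₁×r₂ = (-0.18254,-0.11979,+0.97587); SVD([r₁ r₂ r₃]) → R = UVᵀ:
  R  [+0.98270 +0.03135 -0.18254]
  R  [-0.05388 +0.99134 -0.11979]
  R  [+0.17720 +0.12755 +0.97587]
t = (-0.25541, +0.21271, +1.14111) m
tr R = 2.949909; θ = arccos((tr R − 1)/2) = 0.224280 rad = 12.850°
axis k = ((R−Rᵀ)₃₂, (R−Rᵀ)₁₃, (R−Rᵀ)₂₁) / (2 sinθ) = (+0.556060, -0.808758, -0.191595)
rvec = θ·k = (+0.124713, -0.181388, -0.042971)

rvec=(0.1247, -0.1814, -0.0430) tvec=(-0.2554, 0.2127, 1.1411)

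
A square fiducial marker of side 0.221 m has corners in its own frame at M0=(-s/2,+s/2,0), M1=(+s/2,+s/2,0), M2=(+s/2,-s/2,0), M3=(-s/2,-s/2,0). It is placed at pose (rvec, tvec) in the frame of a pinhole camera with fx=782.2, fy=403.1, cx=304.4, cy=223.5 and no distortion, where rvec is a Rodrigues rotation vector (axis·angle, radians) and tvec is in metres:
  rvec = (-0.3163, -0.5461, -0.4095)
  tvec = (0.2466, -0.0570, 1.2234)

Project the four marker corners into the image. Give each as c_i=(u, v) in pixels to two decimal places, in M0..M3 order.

c0=(448.85, 248.70) c1=(541.06, 225.86) c2=(473.64, 166.23) c3=(377.51, 182.09)

Intrinsics K: fx=782.2, fy=403.1, cx=304.4, cy=223.5
Marker side s = 0.221 m; corners in marker frame (Z=0):
  M0 = (-0.1105, +0.1105, 0)
  M1 = (+0.1105, +0.1105, 0)
  M2 = (+0.1105, -0.1105, 0)
  M3 = (-0.1105, -0.1105, 0)
rvec = (-0.3163, -0.5461, -0.4095), |rvec| = θ = 0.75230 rad = 43.104°
Rodrigues: sinθ=0.68332, 1−cosθ=0.26988; R = I + sinθ·[k]× + (1−cosθ)·[k]×²:
    [+0.77782 +0.45432 -0.43426]
    [-0.28958 +0.87233 +0.39394]
    [+0.55779 -0.18066 +0.81008]
t = (0.2466, -0.0570, 1.2234) m
M0: Pc = R·M0+t = (+0.21085, +0.07139, +1.14180); u = 782.2·(+0.21085)/1.14180 + 304.4 = 448.8464, v = 403.1·(+0.07139)/1.14180 + 223.5 = 248.7038
M1: Pc = R·M1+t = (+0.38275, +0.00739, +1.26507); u = 782.2·(+0.38275)/1.26507 + 304.4 = 541.0571, v = 403.1·(+0.00739)/1.26507 + 223.5 = 225.8558
M2: Pc = R·M2+t = (+0.28235, -0.18539, +1.30500); u = 782.2·(+0.28235)/1.30500 + 304.4 = 473.6354, v = 403.1·(-0.18539)/1.30500 + 223.5 = 166.2347
M3: Pc = R·M3+t = (+0.11045, -0.12139, +1.18173); u = 782.2·(+0.11045)/1.18173 + 304.4 = 377.5070, v = 403.1·(-0.12139)/1.18173 + 223.5 = 182.0914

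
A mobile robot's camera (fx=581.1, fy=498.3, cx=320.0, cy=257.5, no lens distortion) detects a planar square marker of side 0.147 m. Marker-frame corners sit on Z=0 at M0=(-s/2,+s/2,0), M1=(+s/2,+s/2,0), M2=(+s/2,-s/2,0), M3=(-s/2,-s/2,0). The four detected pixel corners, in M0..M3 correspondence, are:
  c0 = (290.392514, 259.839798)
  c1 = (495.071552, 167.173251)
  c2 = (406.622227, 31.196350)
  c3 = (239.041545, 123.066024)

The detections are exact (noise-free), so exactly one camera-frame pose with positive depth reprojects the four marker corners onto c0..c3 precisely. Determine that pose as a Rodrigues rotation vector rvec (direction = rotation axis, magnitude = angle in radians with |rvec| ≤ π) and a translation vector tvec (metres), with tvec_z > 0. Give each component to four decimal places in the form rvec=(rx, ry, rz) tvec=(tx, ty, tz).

Intrinsics K: fx=581.1, fy=498.3, cx=320.0, cy=257.5
Marker side s = 0.147 m; corners in marker frame (Z=0):
  M0 = (-0.0735, +0.0735, 0)
  M1 = (+0.0735, +0.0735, 0)
  M2 = (+0.0735, -0.0735, 0)
  M3 = (-0.0735, -0.0735, 0)
Detected image corners:
  c0 = (290.392514, 259.839798) px
  c1 = (495.071552, 167.173251) px
  c2 = (406.622227, 31.196350) px
  c3 = (239.041545, 123.066024) px
Planar DLT: solve 8×8 A·h = b for H (H[2,2]=1):
  H  [+1005.67699 +77.93843 +350.18723]
  H  [-729.15015 +769.01842 +142.21350]
  H  [-0.69980 -1.09307 +1.00000]
B = K⁻¹H; ‖b₁‖=2.486129, ‖b₂‖=2.486129; λ = 2/(‖b₁‖+‖b₂‖) = 0.402232, sign → tz>0 ⇒ λ=+0.402232
r₁ = λ·B[:,0] = (+0.85113,-0.44312,-0.28148); r₂ = λ·B[:,1] = (+0.29607,+0.84796,-0.43967)
r₃ = r₁×r₂ = (+0.43351,+0.29088,+0.85291); SVD([r₁ r₂ r₃]) → R = UVᵀ:
  R  [+0.85113 +0.29607 +0.43351]
  R  [-0.44312 +0.84796 +0.29088]
  R  [-0.28148 -0.43967 +0.85291]
t = (+0.02090, -0.09306, +0.40223) m
tr R = 2.551998; θ = arccos((tr R − 1)/2) = 0.682499 rad = 39.104°
axis k = ((R−Rᵀ)₃₂, (R−Rᵀ)₁₃, (R−Rᵀ)₂₁) / (2 sinθ) = (-0.579124, +0.566792, -0.585971)
rvec = θ·k = (-0.395252, +0.386835, -0.399925)

rvec=(-0.3953, 0.3868, -0.3999) tvec=(0.0209, -0.0931, 0.4022)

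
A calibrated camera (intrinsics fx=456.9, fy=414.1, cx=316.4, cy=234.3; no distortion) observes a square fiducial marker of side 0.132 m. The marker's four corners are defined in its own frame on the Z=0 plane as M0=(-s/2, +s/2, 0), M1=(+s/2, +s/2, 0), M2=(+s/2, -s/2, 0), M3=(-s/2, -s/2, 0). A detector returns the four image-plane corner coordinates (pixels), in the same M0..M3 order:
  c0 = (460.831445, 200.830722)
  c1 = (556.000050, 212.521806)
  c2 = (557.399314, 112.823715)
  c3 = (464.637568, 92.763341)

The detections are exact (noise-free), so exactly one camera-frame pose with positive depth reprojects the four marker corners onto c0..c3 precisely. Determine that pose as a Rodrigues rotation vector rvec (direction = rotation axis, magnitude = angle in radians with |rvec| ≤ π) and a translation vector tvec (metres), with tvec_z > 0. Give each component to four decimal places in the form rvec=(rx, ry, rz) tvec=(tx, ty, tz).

rvec=(-0.0799, -0.3381, 0.0751) tvec=(0.2200, -0.0992, 0.5147)

Intrinsics K: fx=456.9, fy=414.1, cx=316.4, cy=234.3
Marker side s = 0.132 m; corners in marker frame (Z=0):
  M0 = (-0.0660, +0.0660, 0)
  M1 = (+0.0660, +0.0660, 0)
  M2 = (+0.0660, -0.0660, 0)
  M3 = (-0.0660, -0.0660, 0)
Detected image corners:
  c0 = (460.831445, 200.830722) px
  c1 = (556.000050, 212.521806) px
  c2 = (557.399314, 112.823715) px
  c3 = (464.637568, 92.763341) px
Planar DLT: solve 8×8 A·h = b for H (H[2,2]=1):
  H  [+1036.59229 -109.24602 +511.70841]
  H  [+219.25180 +758.36236 +154.46407]
  H  [+0.63730 -0.17640 +1.00000]
B = K⁻¹H; ‖b₁‖=1.942719, ‖b₂‖=1.942719; λ = 2/(‖b₁‖+‖b₂‖) = 0.514742, sign → tz>0 ⇒ λ=+0.514742
r₁ = λ·B[:,0] = (+0.94065,+0.08693,+0.32804); r₂ = λ·B[:,1] = (-0.06020,+0.99405,-0.09080)
r₃ = r₁×r₂ = (-0.33398,+0.06566,+0.94029); SVD([r₁ r₂ r₃]) → R = UVᵀ:
  R  [+0.94065 -0.06020 -0.33398]
  R  [+0.08693 +0.99405 +0.06566]
  R  [+0.32804 -0.09080 +0.94029]
t = (+0.22003, -0.09924, +0.51474) m
tr R = 2.874991; θ = arccos((tr R − 1)/2) = 0.355434 rad = 20.365°
axis k = ((R−Rᵀ)₃₂, (R−Rᵀ)₁₃, (R−Rᵀ)₂₁) / (2 sinθ) = (-0.224802, -0.951198, +0.211393)
rvec = θ·k = (-0.079902, -0.338088, +0.075136)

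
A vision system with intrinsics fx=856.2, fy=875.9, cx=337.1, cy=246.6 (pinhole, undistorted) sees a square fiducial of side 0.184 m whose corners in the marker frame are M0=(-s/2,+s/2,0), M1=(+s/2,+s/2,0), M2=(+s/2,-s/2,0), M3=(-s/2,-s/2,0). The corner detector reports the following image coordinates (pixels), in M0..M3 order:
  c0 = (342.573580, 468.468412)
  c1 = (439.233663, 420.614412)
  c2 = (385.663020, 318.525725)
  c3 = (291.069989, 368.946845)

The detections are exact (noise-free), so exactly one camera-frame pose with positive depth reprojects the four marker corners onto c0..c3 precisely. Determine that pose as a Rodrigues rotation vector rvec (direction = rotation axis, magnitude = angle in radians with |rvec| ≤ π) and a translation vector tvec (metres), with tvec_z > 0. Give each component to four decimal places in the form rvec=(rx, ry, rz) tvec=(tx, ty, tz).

Intrinsics K: fx=856.2, fy=875.9, cx=337.1, cy=246.6
Marker side s = 0.184 m; corners in marker frame (Z=0):
  M0 = (-0.0920, +0.0920, 0)
  M1 = (+0.0920, +0.0920, 0)
  M2 = (+0.0920, -0.0920, 0)
  M3 = (-0.0920, -0.0920, 0)
Detected image corners:
  c0 = (342.573580, 468.468412) px
  c1 = (439.233663, 420.614412) px
  c2 = (385.663020, 318.525725) px
  c3 = (291.069989, 368.946845) px
Planar DLT: solve 8×8 A·h = b for H (H[2,2]=1):
  H  [+463.41643 +273.52970 +363.87718]
  H  [-327.90265 +534.87219 +394.33613]
  H  [-0.15434 -0.03269 +1.00000]
B = K⁻¹H; ‖b₁‖=0.704088, ‖b₂‖=0.704088; λ = 2/(‖b₁‖+‖b₂‖) = 1.420278, sign → tz>0 ⇒ λ=+1.420278
r₁ = λ·B[:,0] = (+0.85502,-0.46998,-0.21920); r₂ = λ·B[:,1] = (+0.47201,+0.88037,-0.04642)
r₃ = r₁×r₂ = (+0.21479,-0.06377,+0.97458); SVD([r₁ r₂ r₃]) → R = UVᵀ:
  R  [+0.85502 +0.47201 +0.21479]
  R  [-0.46998 +0.88037 -0.06377]
  R  [-0.21920 -0.04642 +0.97458]
t = (+0.04442, +0.23956, +1.42028) m
tr R = 2.709968; θ = arccos((tr R − 1)/2) = 0.545276 rad = 31.242°
axis k = ((R−Rᵀ)₃₂, (R−Rᵀ)₁₃, (R−Rᵀ)₂₁) / (2 sinθ) = (+0.016726, +0.418385, -0.908116)
rvec = θ·k = (+0.009120, +0.228135, -0.495174)

rvec=(0.0091, 0.2281, -0.4952) tvec=(0.0444, 0.2396, 1.4203)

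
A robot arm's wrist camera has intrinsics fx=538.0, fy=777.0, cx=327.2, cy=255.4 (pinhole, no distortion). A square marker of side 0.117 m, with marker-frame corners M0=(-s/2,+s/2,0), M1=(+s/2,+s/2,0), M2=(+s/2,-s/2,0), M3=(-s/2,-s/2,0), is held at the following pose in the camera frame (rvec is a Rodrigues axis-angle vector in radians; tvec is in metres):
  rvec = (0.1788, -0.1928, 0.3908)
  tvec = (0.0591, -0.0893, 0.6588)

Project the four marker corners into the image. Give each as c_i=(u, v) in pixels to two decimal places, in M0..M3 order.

Intrinsics K: fx=538.0, fy=777.0, cx=327.2, cy=255.4
Marker side s = 0.117 m; corners in marker frame (Z=0):
  M0 = (-0.0585, +0.0585, 0)
  M1 = (+0.0585, +0.0585, 0)
  M2 = (+0.0585, -0.0585, 0)
  M3 = (-0.0585, -0.0585, 0)
rvec = (0.1788, -0.1928, 0.3908), |rvec| = θ = 0.47103 rad = 26.988°
Rodrigues: sinθ=0.45380, 1−cosθ=0.10890; R = I + sinθ·[k]× + (1−cosθ)·[k]×²:
    [+0.90679 -0.39343 -0.15145]
    [+0.35959 +0.90935 -0.20924]
    [+0.22005 +0.13528 +0.96606]
t = (0.0591, -0.0893, 0.6588) m
M0: Pc = R·M0+t = (-0.01696, -0.05714, +0.65384); u = 538.0·(-0.01696)/0.65384 + 327.2 = 313.2423, v = 777.0·(-0.05714)/0.65384 + 255.4 = 187.4981
M1: Pc = R·M1+t = (+0.08913, -0.01507, +0.67959); u = 538.0·(+0.08913)/0.67959 + 327.2 = 397.7620, v = 777.0·(-0.01507)/0.67959 + 255.4 = 238.1730
M2: Pc = R·M2+t = (+0.13516, -0.12146, +0.66376); u = 538.0·(+0.13516)/0.66376 + 327.2 = 436.7544, v = 777.0·(-0.12146)/0.66376 + 255.4 = 113.2171
M3: Pc = R·M3+t = (+0.02907, -0.16353, +0.63801); u = 538.0·(+0.02907)/0.63801 + 327.2 = 351.7115, v = 777.0·(-0.16353)/0.63801 + 255.4 = 56.2428

c0=(313.24, 187.50) c1=(397.76, 238.17) c2=(436.75, 113.22) c3=(351.71, 56.24)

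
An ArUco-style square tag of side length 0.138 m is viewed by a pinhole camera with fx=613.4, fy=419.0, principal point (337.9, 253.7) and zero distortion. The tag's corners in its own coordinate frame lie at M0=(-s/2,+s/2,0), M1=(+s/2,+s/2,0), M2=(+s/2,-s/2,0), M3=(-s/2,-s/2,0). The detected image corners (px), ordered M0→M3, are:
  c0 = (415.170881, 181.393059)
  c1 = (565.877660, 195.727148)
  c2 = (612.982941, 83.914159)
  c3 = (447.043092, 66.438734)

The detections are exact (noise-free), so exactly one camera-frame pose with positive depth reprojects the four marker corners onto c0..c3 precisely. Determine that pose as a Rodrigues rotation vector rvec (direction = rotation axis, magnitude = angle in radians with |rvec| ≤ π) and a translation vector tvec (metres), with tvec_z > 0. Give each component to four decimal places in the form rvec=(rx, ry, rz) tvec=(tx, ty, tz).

rvec=(0.3905, -0.0264, 0.1370) tvec=(0.1466, -0.1485, 0.5230)

Intrinsics K: fx=613.4, fy=419.0, cx=337.9, cy=253.7
Marker side s = 0.138 m; corners in marker frame (Z=0):
  M0 = (-0.0690, +0.0690, 0)
  M1 = (+0.0690, +0.0690, 0)
  M2 = (+0.0690, -0.0690, 0)
  M3 = (-0.0690, -0.0690, 0)
Detected image corners:
  c0 = (415.170881, 181.393059) px
  c1 = (565.877660, 195.727148) px
  c2 = (612.982941, 83.914159) px
  c3 = (447.043092, 66.438734) px
Planar DLT: solve 8×8 A·h = b for H (H[2,2]=1):
  H  [+1195.28363 +81.89631 +509.82838]
  H  [+127.80344 +916.75445 +134.74722]
  H  [+0.09948 +0.72202 +1.00000]
B = K⁻¹H; ‖b₁‖=1.912163, ‖b₂‖=1.912163; λ = 2/(‖b₁‖+‖b₂‖) = 0.522968, sign → tz>0 ⇒ λ=+0.522968
r₁ = λ·B[:,0] = (+0.99041,+0.12801,+0.05203); r₂ = λ·B[:,1] = (-0.13818,+0.91560,+0.37759)
r₃ = r₁×r₂ = (+0.00070,-0.38116,+0.92451); SVD([r₁ r₂ r₃]) → R = UVᵀ:
  R  [+0.99041 -0.13818 +0.00070]
  R  [+0.12801 +0.91560 -0.38116]
  R  [+0.05203 +0.37759 +0.92451]
t = (+0.14658, -0.14847, +0.52297) m
tr R = 2.830518; θ = arccos((tr R − 1)/2) = 0.414646 rad = 23.757°
axis k = ((R−Rᵀ)₃₂, (R−Rᵀ)₁₃, (R−Rᵀ)₂₁) / (2 sinθ) = (+0.941697, -0.063699, +0.330377)
rvec = θ·k = (+0.390471, -0.026412, +0.136990)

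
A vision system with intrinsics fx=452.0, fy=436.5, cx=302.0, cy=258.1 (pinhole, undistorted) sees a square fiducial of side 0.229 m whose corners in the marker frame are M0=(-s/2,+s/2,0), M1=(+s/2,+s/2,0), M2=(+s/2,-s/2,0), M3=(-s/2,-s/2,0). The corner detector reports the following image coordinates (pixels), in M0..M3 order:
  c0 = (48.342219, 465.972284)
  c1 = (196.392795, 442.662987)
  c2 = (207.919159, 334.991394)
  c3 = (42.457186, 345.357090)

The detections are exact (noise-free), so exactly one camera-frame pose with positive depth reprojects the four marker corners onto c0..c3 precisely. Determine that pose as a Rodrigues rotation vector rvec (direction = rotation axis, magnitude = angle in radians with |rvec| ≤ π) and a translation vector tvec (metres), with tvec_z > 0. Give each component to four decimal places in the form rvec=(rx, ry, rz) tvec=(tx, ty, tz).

rvec=(0.3912, -0.4094, 0.0891) tvec=(-0.2726, 0.2312, 0.7114)

Intrinsics K: fx=452.0, fy=436.5, cx=302.0, cy=258.1
Marker side s = 0.229 m; corners in marker frame (Z=0):
  M0 = (-0.1145, +0.1145, 0)
  M1 = (+0.1145, +0.1145, 0)
  M2 = (+0.1145, -0.1145, 0)
  M3 = (-0.1145, -0.1145, 0)
Detected image corners:
  c0 = (48.342219, 465.972284) px
  c1 = (196.392795, 442.662987) px
  c2 = (207.919159, 334.991394) px
  c3 = (42.457186, 345.357090) px
Planar DLT: solve 8×8 A·h = b for H (H[2,2]=1):
  H  [+752.70535 +46.51143 +128.79745]
  H  [+150.60353 +693.34404 +399.93456]
  H  [+0.56824 +0.49526 +1.00000]
B = K⁻¹H; ‖b₁‖=1.405623, ‖b₂‖=1.405623; λ = 2/(‖b₁‖+‖b₂‖) = 0.711428, sign → tz>0 ⇒ λ=+0.711428
r₁ = λ·B[:,0] = (+0.91462,+0.00642,+0.40426); r₂ = λ·B[:,1] = (-0.16221,+0.92171,+0.35234)
r₃ = r₁×r₂ = (-0.37035,-0.38783,+0.84405); SVD([r₁ r₂ r₃]) → R = UVᵀ:
  R  [+0.91462 -0.16221 -0.37035]
  R  [+0.00642 +0.92171 -0.38783]
  R  [+0.40426 +0.35234 +0.84405]
t = (-0.27261, +0.23117, +0.71143) m
tr R = 2.680380; θ = arccos((tr R − 1)/2) = 0.573163 rad = 32.840°
axis k = ((R−Rᵀ)₃₂, (R−Rᵀ)₁₃, (R−Rᵀ)₂₁) / (2 sinθ) = (+0.682451, -0.714204, +0.155478)
rvec = θ·k = (+0.391156, -0.409356, +0.089114)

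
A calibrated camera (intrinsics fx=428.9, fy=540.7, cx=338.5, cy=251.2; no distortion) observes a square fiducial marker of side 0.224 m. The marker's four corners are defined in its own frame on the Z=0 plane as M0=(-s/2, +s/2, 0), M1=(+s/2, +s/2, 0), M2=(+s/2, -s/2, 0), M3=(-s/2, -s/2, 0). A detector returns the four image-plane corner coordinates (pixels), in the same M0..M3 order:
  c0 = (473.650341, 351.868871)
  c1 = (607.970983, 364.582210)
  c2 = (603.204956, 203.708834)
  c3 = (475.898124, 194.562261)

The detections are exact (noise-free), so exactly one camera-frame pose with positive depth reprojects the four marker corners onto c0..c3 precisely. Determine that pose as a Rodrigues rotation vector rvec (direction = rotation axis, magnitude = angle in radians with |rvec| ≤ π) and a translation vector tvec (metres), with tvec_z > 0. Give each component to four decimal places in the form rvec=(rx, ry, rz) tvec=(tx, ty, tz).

Intrinsics K: fx=428.9, fy=540.7, cx=338.5, cy=251.2
Marker side s = 0.224 m; corners in marker frame (Z=0):
  M0 = (-0.1120, +0.1120, 0)
  M1 = (+0.1120, +0.1120, 0)
  M2 = (+0.1120, -0.1120, 0)
  M3 = (-0.1120, -0.1120, 0)
Detected image corners:
  c0 = (473.650341, 351.868871) px
  c1 = (607.970983, 364.582210) px
  c2 = (603.204956, 203.708834) px
  c3 = (475.898124, 194.562261) px
Planar DLT: solve 8×8 A·h = b for H (H[2,2]=1):
  H  [+538.35900 -123.38856 +539.55114]
  H  [+25.25646 +643.66793 +276.50402]
  H  [-0.08370 -0.23855 +1.00000]
B = K⁻¹H; ‖b₁‖=1.326679, ‖b₂‖=1.326679; λ = 2/(‖b₁‖+‖b₂‖) = 0.753762, sign → tz>0 ⇒ λ=+0.753762
r₁ = λ·B[:,0] = (+0.99592,+0.06452,-0.06309); r₂ = λ·B[:,1] = (-0.07493,+0.98084,-0.17981)
r₃ = r₁×r₂ = (+0.05028,+0.18381,+0.98168); SVD([r₁ r₂ r₃]) → R = UVᵀ:
  R  [+0.99592 -0.07493 +0.05028]
  R  [+0.06452 +0.98084 +0.18381]
  R  [-0.06309 -0.17981 +0.98168]
t = (+0.35333, +0.03528, +0.75376) m
tr R = 2.958438; θ = arccos((tr R − 1)/2) = 0.204222 rad = 11.701°
axis k = ((R−Rᵀ)₃₂, (R−Rᵀ)₁₃, (R−Rᵀ)₂₁) / (2 sinθ) = (-0.896480, +0.279501, +0.343807)
rvec = θ·k = (-0.183081, +0.057080, +0.070213)

rvec=(-0.1831, 0.0571, 0.0702) tvec=(0.3533, 0.0353, 0.7538)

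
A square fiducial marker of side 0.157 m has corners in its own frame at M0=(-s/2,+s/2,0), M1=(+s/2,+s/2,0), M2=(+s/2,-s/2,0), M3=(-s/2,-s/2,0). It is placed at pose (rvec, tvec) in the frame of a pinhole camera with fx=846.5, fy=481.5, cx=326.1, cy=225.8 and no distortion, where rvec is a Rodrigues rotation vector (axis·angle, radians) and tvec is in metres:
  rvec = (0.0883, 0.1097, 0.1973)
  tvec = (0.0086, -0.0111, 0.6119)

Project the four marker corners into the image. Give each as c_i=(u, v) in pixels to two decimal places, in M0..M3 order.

c0=(214.30, 264.06) c1=(423.17, 289.78) c2=(468.14, 167.62) c3=(252.86, 144.38)

Intrinsics K: fx=846.5, fy=481.5, cx=326.1, cy=225.8
Marker side s = 0.157 m; corners in marker frame (Z=0):
  M0 = (-0.0785, +0.0785, 0)
  M1 = (+0.0785, +0.0785, 0)
  M2 = (+0.0785, -0.0785, 0)
  M3 = (-0.0785, -0.0785, 0)
rvec = (0.0883, 0.1097, 0.1973), |rvec| = θ = 0.24240 rad = 13.889°
Rodrigues: sinθ=0.24003, 1−cosθ=0.02924; R = I + sinθ·[k]× + (1−cosθ)·[k]×²:
    [+0.97464 -0.19055 +0.11730]
    [+0.20019 +0.97675 -0.07667]
    [-0.09996 +0.09821 +0.99013]
t = (0.0086, -0.0111, 0.6119) m
M0: Pc = R·M0+t = (-0.08287, +0.04986, +0.62746); u = 846.5·(-0.08287)/0.62746 + 326.1 = 214.3029, v = 481.5·(+0.04986)/0.62746 + 225.8 = 264.0617
M1: Pc = R·M1+t = (+0.07015, +0.08129, +0.61176); u = 846.5·(+0.07015)/0.61176 + 326.1 = 423.1685, v = 481.5·(+0.08129)/0.61176 + 225.8 = 289.7811
M2: Pc = R·M2+t = (+0.10007, -0.07206, +0.59634); u = 846.5·(+0.10007)/0.59634 + 326.1 = 468.1449, v = 481.5·(-0.07206)/0.59634 + 225.8 = 167.6174
M3: Pc = R·M3+t = (-0.05295, -0.10349, +0.61204); u = 846.5·(-0.05295)/0.61204 + 326.1 = 252.8642, v = 481.5·(-0.10349)/0.61204 + 225.8 = 144.3826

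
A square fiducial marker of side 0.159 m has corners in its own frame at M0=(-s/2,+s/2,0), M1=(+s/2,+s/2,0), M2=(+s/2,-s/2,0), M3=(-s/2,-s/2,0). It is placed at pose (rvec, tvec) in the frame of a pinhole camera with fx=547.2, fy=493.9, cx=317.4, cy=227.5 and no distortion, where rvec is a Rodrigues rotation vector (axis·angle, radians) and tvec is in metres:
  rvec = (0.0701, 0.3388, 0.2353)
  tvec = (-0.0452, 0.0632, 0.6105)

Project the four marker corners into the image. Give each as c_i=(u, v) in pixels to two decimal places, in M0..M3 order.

c0=(202.56, 320.41) c1=(326.99, 360.17) c2=(359.99, 231.92) c3=(229.50, 201.50)

Intrinsics K: fx=547.2, fy=493.9, cx=317.4, cy=227.5
Marker side s = 0.159 m; corners in marker frame (Z=0):
  M0 = (-0.0795, +0.0795, 0)
  M1 = (+0.0795, +0.0795, 0)
  M2 = (+0.0795, -0.0795, 0)
  M3 = (-0.0795, -0.0795, 0)
rvec = (0.0701, 0.3388, 0.2353), |rvec| = θ = 0.41841 rad = 23.973°
Rodrigues: sinθ=0.40631, 1−cosθ=0.08626; R = I + sinθ·[k]× + (1−cosθ)·[k]×²:
    [+0.91616 -0.21679 +0.33713]
    [+0.24020 +0.97030 -0.02879]
    [-0.32087 +0.10735 +0.94102]
t = (-0.0452, 0.0632, 0.6105) m
M0: Pc = R·M0+t = (-0.13527, +0.12124, +0.64454); u = 547.2·(-0.13527)/0.64454 + 317.4 = 202.5599, v = 493.9·(+0.12124)/0.64454 + 227.5 = 320.4058
M1: Pc = R·M1+t = (+0.01040, +0.15943, +0.59353); u = 547.2·(+0.01040)/0.59353 + 317.4 = 326.9879, v = 493.9·(+0.15943)/0.59353 + 227.5 = 360.1727
M2: Pc = R·M2+t = (+0.04487, +0.00516, +0.57646); u = 547.2·(+0.04487)/0.57646 + 317.4 = 359.9923, v = 493.9·(+0.00516)/0.57646 + 227.5 = 231.9185
M3: Pc = R·M3+t = (-0.10080, -0.03303, +0.62747); u = 547.2·(-0.10080)/0.62747 + 317.4 = 229.4960, v = 493.9·(-0.03303)/0.62747 + 227.5 = 201.4979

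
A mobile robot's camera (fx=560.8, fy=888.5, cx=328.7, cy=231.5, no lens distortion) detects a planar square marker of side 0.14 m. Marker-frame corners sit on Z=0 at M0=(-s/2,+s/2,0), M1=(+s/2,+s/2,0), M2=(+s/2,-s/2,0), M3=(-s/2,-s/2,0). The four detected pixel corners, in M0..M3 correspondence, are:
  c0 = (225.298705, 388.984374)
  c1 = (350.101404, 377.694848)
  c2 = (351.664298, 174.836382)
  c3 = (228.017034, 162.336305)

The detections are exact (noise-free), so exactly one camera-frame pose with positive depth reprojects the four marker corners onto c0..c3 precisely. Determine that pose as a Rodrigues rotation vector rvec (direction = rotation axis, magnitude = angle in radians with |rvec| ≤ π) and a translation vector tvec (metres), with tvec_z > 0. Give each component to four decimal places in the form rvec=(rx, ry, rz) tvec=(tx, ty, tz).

Intrinsics K: fx=560.8, fy=888.5, cx=328.7, cy=231.5
Marker side s = 0.14 m; corners in marker frame (Z=0):
  M0 = (-0.0700, +0.0700, 0)
  M1 = (+0.0700, +0.0700, 0)
  M2 = (+0.0700, -0.0700, 0)
  M3 = (-0.0700, -0.0700, 0)
Detected image corners:
  c0 = (225.298705, 388.984374) px
  c1 = (350.101404, 377.694848) px
  c2 = (351.664298, 174.836382) px
  c3 = (228.017034, 162.336305) px
Planar DLT: solve 8×8 A·h = b for H (H[2,2]=1):
  H  [+1115.84154 -30.30839 +292.21526]
  H  [+223.03703 +1514.67440 +275.58288]
  H  [+0.79141 -0.05280 +1.00000]
B = K⁻¹H; ‖b₁‖=1.719478, ‖b₂‖=1.719478; λ = 2/(‖b₁‖+‖b₂‖) = 0.581572, sign → tz>0 ⇒ λ=+0.581572
r₁ = λ·B[:,0] = (+0.88740,+0.02607,+0.46026); r₂ = λ·B[:,1] = (-0.01343,+0.99944,-0.03071)
r₃ = r₁×r₂ = (-0.46080,+0.02107,+0.88725); SVD([r₁ r₂ r₃]) → R = UVᵀ:
  R  [+0.88740 -0.01343 -0.46080]
  R  [+0.02607 +0.99944 +0.02107]
  R  [+0.46026 -0.03071 +0.88725]
t = (-0.03784, +0.02885, +0.58157) m
tr R = 2.774091; θ = arccos((tr R − 1)/2) = 0.479890 rad = 27.496°
axis k = ((R−Rᵀ)₃₂, (R−Rᵀ)₁₃, (R−Rᵀ)₂₁) / (2 sinθ) = (-0.056070, -0.997510, +0.042780)
rvec = θ·k = (-0.026907, -0.478695, +0.020530)

rvec=(-0.0269, -0.4787, 0.0205) tvec=(-0.0378, 0.0289, 0.5816)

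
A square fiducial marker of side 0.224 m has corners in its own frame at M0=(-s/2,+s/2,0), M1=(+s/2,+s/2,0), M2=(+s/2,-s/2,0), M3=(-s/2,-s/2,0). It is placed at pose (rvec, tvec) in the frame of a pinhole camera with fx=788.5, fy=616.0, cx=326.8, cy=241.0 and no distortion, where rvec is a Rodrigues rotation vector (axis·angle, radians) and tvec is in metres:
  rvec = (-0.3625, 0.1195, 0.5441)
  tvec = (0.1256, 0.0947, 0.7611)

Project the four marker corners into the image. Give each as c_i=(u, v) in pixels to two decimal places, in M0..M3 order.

Intrinsics K: fx=788.5, fy=616.0, cx=326.8, cy=241.0
Marker side s = 0.224 m; corners in marker frame (Z=0):
  M0 = (-0.1120, +0.1120, 0)
  M1 = (+0.1120, +0.1120, 0)
  M2 = (+0.1120, -0.1120, 0)
  M3 = (-0.1120, -0.1120, 0)
rvec = (-0.3625, 0.1195, 0.5441), |rvec| = θ = 0.66463 rad = 38.080°
Rodrigues: sinθ=0.61677, 1−cosθ=0.21285; R = I + sinθ·[k]× + (1−cosθ)·[k]×²:
    [+0.85047 -0.52579 +0.01585]
    [+0.48404 +0.79403 +0.36773]
    [-0.20594 -0.30506 +0.92980]
t = (0.1256, 0.0947, 0.7611) m
M0: Pc = R·M0+t = (-0.02854, +0.12942, +0.75000); u = 788.5·(-0.02854)/0.75000 + 326.8 = 296.7940, v = 616.0·(+0.12942)/0.75000 + 241.0 = 347.2957
M1: Pc = R·M1+t = (+0.16196, +0.23784, +0.70387); u = 788.5·(+0.16196)/0.70387 + 326.8 = 508.2377, v = 616.0·(+0.23784)/0.70387 + 241.0 = 449.1525
M2: Pc = R·M2+t = (+0.27974, +0.05998, +0.77220); u = 788.5·(+0.27974)/0.77220 + 326.8 = 612.4448, v = 616.0·(+0.05998)/0.77220 + 241.0 = 288.8487
M3: Pc = R·M3+t = (+0.08924, -0.04844, +0.81833); u = 788.5·(+0.08924)/0.81833 + 326.8 = 412.7834, v = 616.0·(-0.04844)/0.81833 + 241.0 = 204.5338

c0=(296.79, 347.30) c1=(508.24, 449.15) c2=(612.44, 288.85) c3=(412.78, 204.53)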